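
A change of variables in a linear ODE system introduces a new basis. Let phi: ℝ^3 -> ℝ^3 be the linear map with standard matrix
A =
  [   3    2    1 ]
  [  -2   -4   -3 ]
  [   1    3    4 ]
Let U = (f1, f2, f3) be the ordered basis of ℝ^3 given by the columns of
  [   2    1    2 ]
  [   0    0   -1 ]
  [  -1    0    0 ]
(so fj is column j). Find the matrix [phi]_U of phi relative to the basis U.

The j-th column of [phi]_U is [phi(fj)]_U.
phi(f1) = A f1 = (5, -1, -2) = 2f1 - f2 + f3, so column 1 is (2, -1, 1).
Repeating for f2, f3 and assembling the columns gives [[2, -1, 1], [-1, 1, 2], [1, 2, 0]].

[[2, -1, 1], [-1, 1, 2], [1, 2, 0]]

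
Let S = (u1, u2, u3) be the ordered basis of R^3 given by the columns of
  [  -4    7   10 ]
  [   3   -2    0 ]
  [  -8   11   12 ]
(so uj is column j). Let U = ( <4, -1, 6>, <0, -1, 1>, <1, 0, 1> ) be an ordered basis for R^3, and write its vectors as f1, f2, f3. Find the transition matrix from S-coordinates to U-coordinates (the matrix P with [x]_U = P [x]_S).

Take x = uj: its S-coordinates are the j-th standard unit vector, so P e_j — column j of P — equals [uj]_U.
u1 = -f1 - 2f2 + 0·f3, giving column 1 = <-1, -2, 0>; repeating for each j gives P = [[-1, 2, 2], [-2, 0, -2], [0, -1, 2]].

[[-1, 2, 2], [-2, 0, -2], [0, -1, 2]]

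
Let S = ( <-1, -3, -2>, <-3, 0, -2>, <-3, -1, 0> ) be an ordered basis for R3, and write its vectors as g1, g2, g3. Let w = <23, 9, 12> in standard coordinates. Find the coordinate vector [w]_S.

We seek scalars with c_1 g1 + ... + c_3 g3 = w; equivalently solve M c = w where the columns of M are g1, ..., g3.
Solving this 3x3 system gives c = (-2, -4, -3).
Check: -2g1 - 4g2 - 3g3 = <23, 9, 12>.

<-2, -4, -3>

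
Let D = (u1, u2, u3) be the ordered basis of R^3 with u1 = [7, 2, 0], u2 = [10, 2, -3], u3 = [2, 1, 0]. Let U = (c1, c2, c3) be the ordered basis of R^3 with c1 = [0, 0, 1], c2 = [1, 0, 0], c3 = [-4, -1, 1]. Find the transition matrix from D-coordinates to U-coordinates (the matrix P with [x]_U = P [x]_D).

Take x = uj: its D-coordinates are the j-th standard unit vector, so P e_j — column j of P — equals [uj]_U.
u1 = 2c1 - c2 - 2c3, giving column 1 = [2, -1, -2]; repeating for each j gives P = [[2, -1, 1], [-1, 2, -2], [-2, -2, -1]].

[[2, -1, 1], [-1, 2, -2], [-2, -2, -1]]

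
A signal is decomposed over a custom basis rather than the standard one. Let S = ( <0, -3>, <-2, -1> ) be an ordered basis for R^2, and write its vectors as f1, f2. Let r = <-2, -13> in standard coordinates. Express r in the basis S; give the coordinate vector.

[r]_S is the unique c with M c = r, where M has columns f1, f2.
System: 0c_1 - 2c_2 = -2, -3c_1 - c_2 = -13; solving gives c_1 = 4, c_2 = 1.
Check: 4f1 + f2 = <-2, -13>.

<4, 1>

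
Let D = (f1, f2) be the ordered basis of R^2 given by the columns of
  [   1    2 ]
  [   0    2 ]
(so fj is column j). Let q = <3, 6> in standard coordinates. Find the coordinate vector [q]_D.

[q]_D is the unique c with M c = q, where M has columns f1, f2.
System: c_1 + 2c_2 = 3, 0c_1 + 2c_2 = 6; solving gives c_1 = -3, c_2 = 3.
Check: -3f1 + 3f2 = <3, 6>.

<-3, 3>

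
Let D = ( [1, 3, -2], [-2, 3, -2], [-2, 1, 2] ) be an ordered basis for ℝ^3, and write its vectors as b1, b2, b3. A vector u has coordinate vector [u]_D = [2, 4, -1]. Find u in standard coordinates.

[-4, 17, -14]

The coordinates say u = 2b1 + 4b2 - b3; adding the scaled basis vectors gives [-4, 17, -14].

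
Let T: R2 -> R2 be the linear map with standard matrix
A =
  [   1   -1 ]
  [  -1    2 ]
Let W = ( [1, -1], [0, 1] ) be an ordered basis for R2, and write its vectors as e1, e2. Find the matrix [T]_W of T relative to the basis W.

[[2, -1], [-1, 1]]

The j-th column of [T]_W is [T(ej)]_W.
T(e1) = A e1 = [2, -3] = 2e1 - e2, so column 1 is [2, -1].
Repeating for e2 and assembling the columns gives [[2, -1], [-1, 1]].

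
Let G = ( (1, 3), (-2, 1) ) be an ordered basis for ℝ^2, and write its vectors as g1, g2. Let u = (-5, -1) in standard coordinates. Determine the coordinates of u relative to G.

(-1, 2)

[u]_G is the unique c with M c = u, where M has columns g1, g2.
System: c_1 - 2c_2 = -5, 3c_1 + c_2 = -1; solving gives c_1 = -1, c_2 = 2.
Check: -g1 + 2g2 = (-5, -1).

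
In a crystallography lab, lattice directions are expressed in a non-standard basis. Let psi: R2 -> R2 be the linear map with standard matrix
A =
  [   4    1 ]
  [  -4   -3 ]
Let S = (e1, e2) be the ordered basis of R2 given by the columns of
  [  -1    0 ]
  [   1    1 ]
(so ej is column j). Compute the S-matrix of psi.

[[3, -1], [-2, -2]]

Let P have columns e1, e2. Then [psi]_S = P^(-1) A P.
Here det P = -1, so P^(-1) is integer; computing A P first and then P^(-1)(A P) gives [[3, -1], [-2, -2]].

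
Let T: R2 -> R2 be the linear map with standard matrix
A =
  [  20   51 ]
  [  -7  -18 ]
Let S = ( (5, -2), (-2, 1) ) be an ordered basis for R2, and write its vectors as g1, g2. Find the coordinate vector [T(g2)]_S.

Compute T(g2) = A g2 = (11, -4) in standard coordinates.
Then write this in S-coordinates: solve for y in y_1 g1 + y_2 g2 = (11, -4).
This gives y = (3, 2), which is column 2 of [T]_S.

(3, 2)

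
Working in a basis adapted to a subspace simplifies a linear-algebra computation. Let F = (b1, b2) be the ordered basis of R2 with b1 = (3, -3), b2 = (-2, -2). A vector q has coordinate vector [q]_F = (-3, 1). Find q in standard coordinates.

The coordinates say q = -3b1 + b2; adding the scaled basis vectors gives (-11, 7).

(-11, 7)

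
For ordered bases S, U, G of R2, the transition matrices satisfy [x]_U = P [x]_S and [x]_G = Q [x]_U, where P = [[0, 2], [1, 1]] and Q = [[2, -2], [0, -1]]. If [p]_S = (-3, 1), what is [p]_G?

(8, 2)

Composing the changes, [p]_G = Q P [p]_S.
Q P = [[-2, 2], [-1, -1]]; applying this to (-3, 1) gives (8, 2).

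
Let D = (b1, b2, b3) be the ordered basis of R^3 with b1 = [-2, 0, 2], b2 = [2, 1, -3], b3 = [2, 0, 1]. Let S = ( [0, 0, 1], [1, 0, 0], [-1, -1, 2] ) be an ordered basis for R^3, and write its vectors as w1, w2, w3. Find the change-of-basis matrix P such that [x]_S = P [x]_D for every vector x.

[[2, -1, 1], [-2, 1, 2], [0, -1, 0]]

Let M have columns bj and N have columns wj. Then for every x, N [x]_S = x = M [x]_D, so P = N^(-1) M.
Since det N = -1, N^(-1) has integer entries; multiplying gives P = [[2, -1, 1], [-2, 1, 2], [0, -1, 0]].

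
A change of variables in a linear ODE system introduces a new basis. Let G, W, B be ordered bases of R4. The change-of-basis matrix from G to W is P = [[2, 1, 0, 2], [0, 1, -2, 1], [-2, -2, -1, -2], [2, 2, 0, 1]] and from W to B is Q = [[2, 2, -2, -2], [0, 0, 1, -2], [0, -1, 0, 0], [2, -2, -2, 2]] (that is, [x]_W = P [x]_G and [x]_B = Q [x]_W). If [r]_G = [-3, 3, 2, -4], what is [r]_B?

[-36, 14, 5, -32]

Composing the changes, [r]_B = Q P [r]_G.
Q P = [[4, 4, -2, 8], [-6, -6, -1, -4], [0, -1, 2, -1], [12, 8, 6, 8]]; applying this to [-3, 3, 2, -4] gives [-36, 14, 5, -32].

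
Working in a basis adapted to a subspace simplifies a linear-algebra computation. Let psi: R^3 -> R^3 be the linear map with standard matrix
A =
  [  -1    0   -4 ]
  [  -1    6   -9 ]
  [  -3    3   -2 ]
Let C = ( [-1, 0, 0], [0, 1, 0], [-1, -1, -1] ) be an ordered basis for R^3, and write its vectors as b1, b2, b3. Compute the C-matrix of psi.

Let P have columns b1, ..., b3. Then [psi]_C = P^(-1) A P.
Here det P = 1, so P^(-1) is integer; computing A P first and then P^(-1)(A P) gives [[2, 3, -3], [-2, 3, 2], [-3, -3, -2]].

[[2, 3, -3], [-2, 3, 2], [-3, -3, -2]]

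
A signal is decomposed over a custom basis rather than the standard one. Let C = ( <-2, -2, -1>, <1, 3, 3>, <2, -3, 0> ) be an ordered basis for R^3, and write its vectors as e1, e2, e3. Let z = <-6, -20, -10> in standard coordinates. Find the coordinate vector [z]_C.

<4, -2, 2>

We seek scalars with c_1 e1 + ... + c_3 e3 = z; equivalently solve M c = z where the columns of M are e1, ..., e3.
Solving this 3x3 system gives c = (4, -2, 2).
Check: 4e1 - 2e2 + 2e3 = <-6, -20, -10>.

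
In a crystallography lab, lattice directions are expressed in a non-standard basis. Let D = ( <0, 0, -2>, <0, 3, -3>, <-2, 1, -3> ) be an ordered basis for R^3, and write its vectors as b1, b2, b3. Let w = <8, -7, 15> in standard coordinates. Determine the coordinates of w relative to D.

Write w = c_1 b1 + ... + c_3 b3 and solve for the c_i.
Solving this 3x3 system gives c = (0, -1, -4).
Check: 0·b1 - b2 - 4b3 = <8, -7, 15>.

<0, -1, -4>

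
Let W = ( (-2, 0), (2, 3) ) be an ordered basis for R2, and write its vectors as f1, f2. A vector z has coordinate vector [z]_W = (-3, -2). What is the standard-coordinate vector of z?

By definition z = -3f1 - 2f2.
Summing componentwise gives (2, -6).

(2, -6)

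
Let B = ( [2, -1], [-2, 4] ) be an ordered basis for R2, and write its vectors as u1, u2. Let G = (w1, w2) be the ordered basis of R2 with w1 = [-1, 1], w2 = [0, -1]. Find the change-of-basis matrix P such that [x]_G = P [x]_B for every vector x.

[[-2, 2], [-1, -2]]

Column j of P is [uj]_G, since P maps B-coordinates to G-coordinates.
Expressing u1 in G: u1 = -2w1 - w2, so column 1 of P is [-2, -1].
Doing the same for each uj gives P = [[-2, 2], [-1, -2]].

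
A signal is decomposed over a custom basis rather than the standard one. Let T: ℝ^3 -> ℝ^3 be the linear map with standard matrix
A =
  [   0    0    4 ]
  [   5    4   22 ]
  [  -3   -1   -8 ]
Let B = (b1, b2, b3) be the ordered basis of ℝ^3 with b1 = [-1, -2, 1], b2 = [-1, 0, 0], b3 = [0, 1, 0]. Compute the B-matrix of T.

The j-th column of [T]_B is [T(bj)]_B.
T(b1) = A b1 = [4, 9, -3] = -3b1 - b2 + 3b3, so column 1 is [-3, -1, 3].
Repeating for b2, b3 and assembling the columns gives [[-3, 3, -1], [-1, -3, 1], [3, 1, 2]].

[[-3, 3, -1], [-1, -3, 1], [3, 1, 2]]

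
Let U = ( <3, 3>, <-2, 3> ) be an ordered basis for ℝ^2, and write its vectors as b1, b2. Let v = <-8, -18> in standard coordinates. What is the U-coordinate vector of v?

[v]_U is the unique c with M c = v, where M has columns b1, b2.
System: 3c_1 - 2c_2 = -8, 3c_1 + 3c_2 = -18; solving gives c_1 = -4, c_2 = -2.
Check: -4b1 - 2b2 = <-8, -18>.

<-4, -2>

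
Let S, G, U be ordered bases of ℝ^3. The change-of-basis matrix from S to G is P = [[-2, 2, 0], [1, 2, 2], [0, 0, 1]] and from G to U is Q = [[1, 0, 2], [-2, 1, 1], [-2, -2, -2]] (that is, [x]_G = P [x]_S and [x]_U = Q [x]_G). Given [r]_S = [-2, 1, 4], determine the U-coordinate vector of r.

[14, 0, -36]

Apply P to get G-coordinates [6, 8, 4], then Q to get U-coordinates.
The result is [r]_U = [14, 0, -36].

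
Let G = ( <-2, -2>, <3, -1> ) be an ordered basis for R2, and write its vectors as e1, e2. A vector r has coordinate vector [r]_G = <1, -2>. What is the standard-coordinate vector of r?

<-8, 0>

r = M [r]_G, where M has columns e1, e2.
Carrying out the matrix-vector product, r = <-8, 0>.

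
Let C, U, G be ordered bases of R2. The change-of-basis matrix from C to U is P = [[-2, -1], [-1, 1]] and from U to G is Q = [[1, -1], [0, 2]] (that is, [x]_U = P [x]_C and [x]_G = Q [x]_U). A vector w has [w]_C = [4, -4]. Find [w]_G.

[4, -16]

First [w]_U = P [w]_C = [-4, -8].
Then [w]_G = Q [w]_U = [4, -16].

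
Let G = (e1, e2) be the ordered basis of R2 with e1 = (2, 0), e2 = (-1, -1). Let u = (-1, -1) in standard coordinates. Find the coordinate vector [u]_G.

Write u = c_1 e1 + c_2 e2 and solve for the c_i.
System: 2c_1 - c_2 = -1, 0c_1 - c_2 = -1; solving gives c_1 = 0, c_2 = 1.
Check: 0·e1 + e2 = (-1, -1).

(0, 1)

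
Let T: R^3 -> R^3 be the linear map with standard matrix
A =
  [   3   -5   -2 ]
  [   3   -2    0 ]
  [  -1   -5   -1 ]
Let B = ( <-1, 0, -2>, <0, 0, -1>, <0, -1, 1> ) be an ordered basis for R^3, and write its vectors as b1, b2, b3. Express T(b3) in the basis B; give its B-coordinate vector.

<-3, 0, -2>

Column 3 of [T]_B is the B-coordinate vector of T(b3).
In standard coordinates T(b3) = A b3 = <3, 2, 4>.
Converting to B: <3, 2, 4> = -3b1 + 0·b2 - 2b3, so the coordinate vector is <-3, 0, -2>.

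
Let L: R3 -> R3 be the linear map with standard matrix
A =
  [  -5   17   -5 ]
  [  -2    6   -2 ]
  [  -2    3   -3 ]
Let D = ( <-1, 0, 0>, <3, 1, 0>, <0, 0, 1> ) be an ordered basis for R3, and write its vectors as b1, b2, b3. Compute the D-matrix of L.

Let P have columns b1, ..., b3. Then [L]_D = P^(-1) A P.
Here det P = -1, so P^(-1) is integer; computing A P first and then P^(-1)(A P) gives [[1, -2, -1], [2, 0, -2], [2, -3, -3]].

[[1, -2, -1], [2, 0, -2], [2, -3, -3]]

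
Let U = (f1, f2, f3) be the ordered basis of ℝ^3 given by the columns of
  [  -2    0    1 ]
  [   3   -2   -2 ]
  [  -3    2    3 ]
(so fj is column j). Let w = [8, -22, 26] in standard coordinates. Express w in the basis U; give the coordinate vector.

Write w = c_1 f1 + ... + c_3 f3 and solve for the c_i.
Gaussian elimination on [M | w] yields c = (-2, 4, 4).
Check: -2f1 + 4f2 + 4f3 = [8, -22, 26].

[-2, 4, 4]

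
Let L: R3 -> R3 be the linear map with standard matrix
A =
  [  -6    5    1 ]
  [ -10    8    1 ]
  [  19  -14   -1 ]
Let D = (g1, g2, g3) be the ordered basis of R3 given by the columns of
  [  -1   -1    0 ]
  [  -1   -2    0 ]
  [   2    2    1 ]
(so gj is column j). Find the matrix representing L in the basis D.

[[-2, 0, -1], [-1, 2, 0], [-1, 3, 1]]

The j-th column of [L]_D is [L(gj)]_D.
L(g1) = A g1 = [3, 4, -7] = -2g1 - g2 - g3, so column 1 is [-2, -1, -1].
Repeating for g2, g3 and assembling the columns gives [[-2, 0, -1], [-1, 2, 0], [-1, 3, 1]].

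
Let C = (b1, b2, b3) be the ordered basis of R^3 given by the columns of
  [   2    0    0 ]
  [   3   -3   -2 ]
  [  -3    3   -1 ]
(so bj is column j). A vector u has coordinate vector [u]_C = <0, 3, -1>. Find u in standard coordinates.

<0, -7, 10>

The coordinates say u = 0·b1 + 3b2 - b3; adding the scaled basis vectors gives <0, -7, 10>.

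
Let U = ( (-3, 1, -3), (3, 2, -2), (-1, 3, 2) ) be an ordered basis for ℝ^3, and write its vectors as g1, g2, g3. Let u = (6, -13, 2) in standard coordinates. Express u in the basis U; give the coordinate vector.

We seek scalars with c_1 g1 + ... + c_3 g3 = u; equivalently solve M c = u where the columns of M are g1, ..., g3.
Solving this 3x3 system gives c = (-2, -1, -3).
Check: -2g1 - g2 - 3g3 = (6, -13, 2).

(-2, -1, -3)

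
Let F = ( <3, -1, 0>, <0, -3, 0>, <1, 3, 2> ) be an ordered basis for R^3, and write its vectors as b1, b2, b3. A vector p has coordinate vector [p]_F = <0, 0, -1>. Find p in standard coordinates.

By definition p = 0·b1 + 0·b2 - b3.
Summing componentwise gives <-1, -3, -2>.

<-1, -3, -2>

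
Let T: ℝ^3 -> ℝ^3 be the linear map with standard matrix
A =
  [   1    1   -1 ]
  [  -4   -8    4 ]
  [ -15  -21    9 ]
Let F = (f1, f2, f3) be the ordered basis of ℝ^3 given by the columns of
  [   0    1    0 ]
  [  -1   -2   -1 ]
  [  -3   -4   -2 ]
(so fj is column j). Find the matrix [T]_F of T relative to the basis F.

With P the matrix whose columns are f1, ..., f3, [T]_F = P^(-1) A P.
Column by column: T(f1) = A f1 = (2, -4, -6); its F-coordinates (-2, 2, 2) give column 1.
Continuing for each basis vector yields [T]_F = [[-2, 1, -3], [2, 3, 1], [2, -3, 1]].

[[-2, 1, -3], [2, 3, 1], [2, -3, 1]]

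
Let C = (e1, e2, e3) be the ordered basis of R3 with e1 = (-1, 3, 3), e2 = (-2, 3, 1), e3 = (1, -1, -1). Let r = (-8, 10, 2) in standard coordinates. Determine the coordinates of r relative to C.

(-1, 4, -1)

Write r = c_1 e1 + ... + c_3 e3 and solve for the c_i.
Solving this 3x3 system gives c = (-1, 4, -1).
Check: -e1 + 4e2 - e3 = (-8, 10, 2).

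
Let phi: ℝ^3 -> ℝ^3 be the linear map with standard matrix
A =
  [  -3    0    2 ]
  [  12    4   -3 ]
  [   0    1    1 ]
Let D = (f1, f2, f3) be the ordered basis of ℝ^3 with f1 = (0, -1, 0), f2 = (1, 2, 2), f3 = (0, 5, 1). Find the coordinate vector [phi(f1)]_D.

(-1, 0, -1)

Compute phi(f1) = A f1 = (0, -4, -1) in standard coordinates.
Then write this in D-coordinates: solve for y in y_1 f1 + ... + y_3 f3 = (0, -4, -1).
This gives y = (-1, 0, -1), which is column 1 of [phi]_D.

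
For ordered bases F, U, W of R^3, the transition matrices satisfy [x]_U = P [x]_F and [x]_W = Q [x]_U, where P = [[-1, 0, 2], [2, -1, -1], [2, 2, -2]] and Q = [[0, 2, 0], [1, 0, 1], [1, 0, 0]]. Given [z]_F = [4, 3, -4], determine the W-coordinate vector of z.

Apply P to get U-coordinates [-12, 9, 22], then Q to get W-coordinates.
The result is [z]_W = [18, 10, -12].

[18, 10, -12]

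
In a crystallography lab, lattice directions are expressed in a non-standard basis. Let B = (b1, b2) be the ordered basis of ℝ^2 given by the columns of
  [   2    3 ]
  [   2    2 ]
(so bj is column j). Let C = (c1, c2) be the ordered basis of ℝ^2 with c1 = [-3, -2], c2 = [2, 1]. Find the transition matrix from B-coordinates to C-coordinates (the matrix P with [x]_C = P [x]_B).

[[-2, -1], [-2, 0]]

Let M have columns bj and N have columns cj. Then for every x, N [x]_C = x = M [x]_B, so P = N^(-1) M.
Since det N = 1, N^(-1) has integer entries; multiplying gives P = [[-2, -1], [-2, 0]].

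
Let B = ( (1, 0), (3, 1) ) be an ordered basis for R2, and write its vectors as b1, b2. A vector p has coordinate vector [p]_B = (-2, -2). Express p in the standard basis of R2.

(-8, -2)

The coordinates say p = -2b1 - 2b2; adding the scaled basis vectors gives (-8, -2).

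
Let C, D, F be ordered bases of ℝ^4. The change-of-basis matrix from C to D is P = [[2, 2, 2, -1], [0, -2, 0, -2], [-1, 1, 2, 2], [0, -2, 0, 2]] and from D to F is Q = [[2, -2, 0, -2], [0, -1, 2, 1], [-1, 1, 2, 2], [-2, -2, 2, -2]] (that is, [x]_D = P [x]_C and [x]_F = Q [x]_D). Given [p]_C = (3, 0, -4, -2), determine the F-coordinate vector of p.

(0, -38, -34, -30)

Composing the changes, [p]_F = Q P [p]_C.
Q P = [[4, 12, 4, -2], [-2, 2, 4, 8], [-4, -6, 2, 7], [-6, 6, 0, 6]]; applying this to (3, 0, -4, -2) gives (0, -38, -34, -30).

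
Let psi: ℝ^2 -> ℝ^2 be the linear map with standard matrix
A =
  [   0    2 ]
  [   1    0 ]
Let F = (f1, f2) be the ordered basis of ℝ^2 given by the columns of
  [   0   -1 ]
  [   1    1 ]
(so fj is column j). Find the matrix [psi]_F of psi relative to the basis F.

With P the matrix whose columns are f1, f2, [psi]_F = P^(-1) A P.
Column by column: psi(f1) = A f1 = [2, 0]; its F-coordinates [2, -2] give column 1.
Continuing for each basis vector yields [psi]_F = [[2, 1], [-2, -2]].

[[2, 1], [-2, -2]]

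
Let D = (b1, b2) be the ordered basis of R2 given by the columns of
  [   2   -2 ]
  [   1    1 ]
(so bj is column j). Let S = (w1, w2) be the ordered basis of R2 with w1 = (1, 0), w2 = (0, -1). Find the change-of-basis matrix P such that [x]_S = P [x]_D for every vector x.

[[2, -2], [-1, -1]]

Take x = bj: its D-coordinates are the j-th standard unit vector, so P e_j — column j of P — equals [bj]_S.
b1 = 2w1 - w2, giving column 1 = (2, -1); repeating for each j gives P = [[2, -2], [-1, -1]].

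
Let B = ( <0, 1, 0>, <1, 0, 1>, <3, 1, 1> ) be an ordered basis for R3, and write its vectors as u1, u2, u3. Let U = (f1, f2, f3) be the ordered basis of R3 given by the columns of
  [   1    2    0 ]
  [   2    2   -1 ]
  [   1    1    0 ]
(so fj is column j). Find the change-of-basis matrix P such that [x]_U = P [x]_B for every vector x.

[[0, 1, -1], [0, 0, 2], [-1, 2, 1]]

Let M have columns uj and N have columns fj. Then for every x, N [x]_U = x = M [x]_B, so P = N^(-1) M.
Since det N = -1, N^(-1) has integer entries; multiplying gives P = [[0, 1, -1], [0, 0, 2], [-1, 2, 1]].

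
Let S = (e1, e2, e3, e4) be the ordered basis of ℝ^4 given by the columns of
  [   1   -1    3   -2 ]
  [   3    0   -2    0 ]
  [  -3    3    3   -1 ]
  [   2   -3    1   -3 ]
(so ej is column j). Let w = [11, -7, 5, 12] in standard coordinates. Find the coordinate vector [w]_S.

[w]_S is the unique c with M c = w, where M has columns e1, ..., e4.
Solving this 4x4 system gives c = (-1, -2, 2, -2).
Check: -e1 - 2e2 + 2e3 - 2e4 = [11, -7, 5, 12].

[-1, -2, 2, -2]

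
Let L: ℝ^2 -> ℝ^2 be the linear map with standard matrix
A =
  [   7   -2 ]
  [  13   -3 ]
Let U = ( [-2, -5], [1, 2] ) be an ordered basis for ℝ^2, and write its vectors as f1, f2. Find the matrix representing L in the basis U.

[[3, -1], [2, 1]]

With P the matrix whose columns are f1, f2, [L]_U = P^(-1) A P.
Column by column: L(f1) = A f1 = [-4, -11]; its U-coordinates [3, 2] give column 1.
Continuing for each basis vector yields [L]_U = [[3, -1], [2, 1]].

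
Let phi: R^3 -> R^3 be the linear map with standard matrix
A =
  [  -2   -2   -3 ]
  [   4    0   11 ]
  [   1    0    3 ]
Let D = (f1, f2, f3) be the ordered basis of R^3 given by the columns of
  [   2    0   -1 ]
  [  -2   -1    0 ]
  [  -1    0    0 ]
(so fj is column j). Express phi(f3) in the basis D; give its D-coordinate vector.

[1, 2, 0]

Compute phi(f3) = A f3 = [2, -4, -1] in standard coordinates.
Then write this in D-coordinates: solve for y in y_1 f1 + ... + y_3 f3 = [2, -4, -1].
This gives y = [1, 2, 0], which is column 3 of [phi]_D.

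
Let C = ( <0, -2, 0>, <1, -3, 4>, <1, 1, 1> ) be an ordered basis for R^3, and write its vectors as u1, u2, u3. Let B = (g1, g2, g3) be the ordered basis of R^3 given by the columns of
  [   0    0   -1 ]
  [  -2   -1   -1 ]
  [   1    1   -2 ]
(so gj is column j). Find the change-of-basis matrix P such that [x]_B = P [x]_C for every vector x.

[[2, 2, 1], [-2, 0, -2], [0, -1, -1]]

Column j of P is [uj]_B, since P maps C-coordinates to B-coordinates.
Expressing u1 in B: u1 = 2g1 - 2g2 + 0·g3, so column 1 of P is <2, -2, 0>.
Doing the same for each uj gives P = [[2, 2, 1], [-2, 0, -2], [0, -1, -1]].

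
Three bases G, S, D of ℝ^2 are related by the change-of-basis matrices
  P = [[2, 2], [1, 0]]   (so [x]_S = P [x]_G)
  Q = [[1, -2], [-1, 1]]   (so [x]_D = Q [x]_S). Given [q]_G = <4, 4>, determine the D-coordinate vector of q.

<8, -12>

Apply P to get S-coordinates <16, 4>, then Q to get D-coordinates.
The result is [q]_D = <8, -12>.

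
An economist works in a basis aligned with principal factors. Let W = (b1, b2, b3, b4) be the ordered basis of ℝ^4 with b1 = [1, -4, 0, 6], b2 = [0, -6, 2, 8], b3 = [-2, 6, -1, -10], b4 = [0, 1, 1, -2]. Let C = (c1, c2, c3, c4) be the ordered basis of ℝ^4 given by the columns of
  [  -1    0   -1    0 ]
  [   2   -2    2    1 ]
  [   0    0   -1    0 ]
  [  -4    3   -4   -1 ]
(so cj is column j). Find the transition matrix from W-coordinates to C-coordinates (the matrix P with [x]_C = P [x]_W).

Take x = bj: its W-coordinates are the j-th standard unit vector, so P e_j — column j of P — equals [bj]_C.
b1 = -c1 + 0·c2 + 0·c3 - 2c4, giving column 1 = [-1, 0, 0, -2]; repeating for each j gives P = [[-1, 2, 1, 1], [0, 2, 0, -1], [0, -2, 1, -1], [-2, -2, 2, -1]].

[[-1, 2, 1, 1], [0, 2, 0, -1], [0, -2, 1, -1], [-2, -2, 2, -1]]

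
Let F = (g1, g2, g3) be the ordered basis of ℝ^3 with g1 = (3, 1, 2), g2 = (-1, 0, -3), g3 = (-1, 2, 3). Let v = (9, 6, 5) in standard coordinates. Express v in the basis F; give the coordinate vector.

(4, 2, 1)

Write v = c_1 g1 + ... + c_3 g3 and solve for the c_i.
Row-reducing the augmented matrix [M | v] gives c = (4, 2, 1).
Check: 4g1 + 2g2 + g3 = (9, 6, 5).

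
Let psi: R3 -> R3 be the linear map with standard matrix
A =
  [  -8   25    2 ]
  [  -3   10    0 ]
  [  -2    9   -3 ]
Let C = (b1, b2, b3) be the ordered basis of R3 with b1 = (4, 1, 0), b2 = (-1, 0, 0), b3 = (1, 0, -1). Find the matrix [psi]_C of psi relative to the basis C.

Let P have columns b1, ..., b3. Then [psi]_C = P^(-1) A P.
Here det P = -1, so P^(-1) is integer; computing A P first and then P^(-1)(A P) gives [[-2, 3, -3], [-2, 2, -3], [-1, -2, -1]].

[[-2, 3, -3], [-2, 2, -3], [-1, -2, -1]]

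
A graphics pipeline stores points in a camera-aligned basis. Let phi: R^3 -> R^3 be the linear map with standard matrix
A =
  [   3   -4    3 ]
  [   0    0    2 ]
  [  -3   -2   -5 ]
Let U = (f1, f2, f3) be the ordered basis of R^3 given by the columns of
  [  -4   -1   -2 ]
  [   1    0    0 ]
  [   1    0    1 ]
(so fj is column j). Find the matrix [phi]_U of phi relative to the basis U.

With P the matrix whose columns are f1, ..., f3, [phi]_U = P^(-1) A P.
Column by column: phi(f1) = A f1 = <-13, 2, 5>; its U-coordinates <2, -1, 3> give column 1.
Continuing for each basis vector yields [phi]_U = [[2, 0, 2], [-1, -3, -3], [3, 3, -1]].

[[2, 0, 2], [-1, -3, -3], [3, 3, -1]]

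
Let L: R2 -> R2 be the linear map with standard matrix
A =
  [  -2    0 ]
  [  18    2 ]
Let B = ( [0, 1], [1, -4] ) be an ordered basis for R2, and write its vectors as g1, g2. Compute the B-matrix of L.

The j-th column of [L]_B is [L(gj)]_B.
L(g1) = A g1 = [0, 2] = 2g1 + 0·g2, so column 1 is [2, 0].
Repeating for g2 and assembling the columns gives [[2, 2], [0, -2]].

[[2, 2], [0, -2]]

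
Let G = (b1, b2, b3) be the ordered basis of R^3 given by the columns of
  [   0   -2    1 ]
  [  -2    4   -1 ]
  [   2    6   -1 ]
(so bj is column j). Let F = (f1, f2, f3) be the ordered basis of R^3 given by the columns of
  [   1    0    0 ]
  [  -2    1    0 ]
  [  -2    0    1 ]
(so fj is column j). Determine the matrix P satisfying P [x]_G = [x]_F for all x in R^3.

[[0, -2, 1], [-2, 0, 1], [2, 2, 1]]

Column j of P is [bj]_F, since P maps G-coordinates to F-coordinates.
Expressing b1 in F: b1 = 0·f1 - 2f2 + 2f3, so column 1 of P is <0, -2, 2>.
Doing the same for each bj gives P = [[0, -2, 1], [-2, 0, 1], [2, 2, 1]].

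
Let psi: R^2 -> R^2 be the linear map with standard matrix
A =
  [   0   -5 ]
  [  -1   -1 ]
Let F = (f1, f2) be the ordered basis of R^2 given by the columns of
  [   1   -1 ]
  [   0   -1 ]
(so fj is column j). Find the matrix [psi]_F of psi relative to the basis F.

Let P have columns f1, f2. Then [psi]_F = P^(-1) A P.
Here det P = -1, so P^(-1) is integer; computing A P first and then P^(-1)(A P) gives [[1, 3], [1, -2]].

[[1, 3], [1, -2]]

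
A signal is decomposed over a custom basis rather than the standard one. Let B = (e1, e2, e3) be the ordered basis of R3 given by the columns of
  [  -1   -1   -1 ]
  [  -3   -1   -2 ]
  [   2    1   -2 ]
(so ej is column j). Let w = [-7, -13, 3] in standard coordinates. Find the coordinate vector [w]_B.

[w]_B is the unique c with M c = w, where M has columns e1, ..., e3.
Row-reducing the augmented matrix [M | w] gives c = (2, 3, 2).
Check: 2e1 + 3e2 + 2e3 = [-7, -13, 3].

[2, 3, 2]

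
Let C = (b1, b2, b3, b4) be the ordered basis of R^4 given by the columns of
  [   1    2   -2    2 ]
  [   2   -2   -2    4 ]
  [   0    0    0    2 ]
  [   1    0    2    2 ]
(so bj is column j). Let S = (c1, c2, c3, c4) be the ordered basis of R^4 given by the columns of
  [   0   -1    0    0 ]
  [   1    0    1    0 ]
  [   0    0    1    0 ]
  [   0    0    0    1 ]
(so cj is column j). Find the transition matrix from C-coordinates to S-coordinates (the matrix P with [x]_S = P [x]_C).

Take x = bj: its C-coordinates are the j-th standard unit vector, so P e_j — column j of P — equals [bj]_S.
b1 = 2c1 - c2 + 0·c3 + c4, giving column 1 = (2, -1, 0, 1); repeating for each j gives P = [[2, -2, -2, 2], [-1, -2, 2, -2], [0, 0, 0, 2], [1, 0, 2, 2]].

[[2, -2, -2, 2], [-1, -2, 2, -2], [0, 0, 0, 2], [1, 0, 2, 2]]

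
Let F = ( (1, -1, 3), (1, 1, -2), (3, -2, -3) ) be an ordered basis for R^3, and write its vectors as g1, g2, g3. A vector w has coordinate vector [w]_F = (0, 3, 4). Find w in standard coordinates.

The coordinates say w = 0·g1 + 3g2 + 4g3; adding the scaled basis vectors gives (15, -5, -18).

(15, -5, -18)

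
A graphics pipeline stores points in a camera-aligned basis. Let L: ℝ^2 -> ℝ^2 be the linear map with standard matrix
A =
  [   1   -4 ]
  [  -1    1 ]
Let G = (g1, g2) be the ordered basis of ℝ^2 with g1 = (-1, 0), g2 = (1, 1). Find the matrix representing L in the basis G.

With P the matrix whose columns are g1, g2, [L]_G = P^(-1) A P.
Column by column: L(g1) = A g1 = (-1, 1); its G-coordinates (2, 1) give column 1.
Continuing for each basis vector yields [L]_G = [[2, 3], [1, 0]].

[[2, 3], [1, 0]]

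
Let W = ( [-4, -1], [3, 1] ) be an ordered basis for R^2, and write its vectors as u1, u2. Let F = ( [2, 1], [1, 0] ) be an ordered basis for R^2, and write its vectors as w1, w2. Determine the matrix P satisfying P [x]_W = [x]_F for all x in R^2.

Column j of P is [uj]_F, since P maps W-coordinates to F-coordinates.
Expressing u1 in F: u1 = -w1 - 2w2, so column 1 of P is [-1, -2].
Doing the same for each uj gives P = [[-1, 1], [-2, 1]].

[[-1, 1], [-2, 1]]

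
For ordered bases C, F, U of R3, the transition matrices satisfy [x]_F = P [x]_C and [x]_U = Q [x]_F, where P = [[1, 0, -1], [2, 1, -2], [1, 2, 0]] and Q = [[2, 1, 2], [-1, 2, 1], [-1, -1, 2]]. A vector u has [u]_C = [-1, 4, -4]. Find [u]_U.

[30, 24, 1]

Composing the changes, [u]_U = Q P [u]_C.
Q P = [[6, 5, -4], [4, 4, -3], [-1, 3, 3]]; applying this to [-1, 4, -4] gives [30, 24, 1].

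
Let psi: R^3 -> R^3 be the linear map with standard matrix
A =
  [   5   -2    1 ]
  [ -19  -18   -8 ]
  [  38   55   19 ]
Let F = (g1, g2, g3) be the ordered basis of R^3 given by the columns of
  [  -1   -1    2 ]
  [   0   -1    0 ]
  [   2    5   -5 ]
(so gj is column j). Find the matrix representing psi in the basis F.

With P the matrix whose columns are g1, ..., g3, [psi]_F = P^(-1) A P.
Column by column: psi(g1) = A g1 = <-3, 3, 0>; its F-coordinates <0, -3, -3> give column 1.
Continuing for each basis vector yields [psi]_F = [[0, 1, 3], [-3, 3, -2], [-3, 3, 3]].

[[0, 1, 3], [-3, 3, -2], [-3, 3, 3]]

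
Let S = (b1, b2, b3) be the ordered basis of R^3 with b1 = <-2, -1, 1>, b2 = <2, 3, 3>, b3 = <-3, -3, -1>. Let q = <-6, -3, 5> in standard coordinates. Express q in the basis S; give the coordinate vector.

<0, 3, 4>

[q]_S is the unique c with M c = q, where M has columns b1, ..., b3.
Gaussian elimination on [M | q] yields c = (0, 3, 4).
Check: 0·b1 + 3b2 + 4b3 = <-6, -3, 5>.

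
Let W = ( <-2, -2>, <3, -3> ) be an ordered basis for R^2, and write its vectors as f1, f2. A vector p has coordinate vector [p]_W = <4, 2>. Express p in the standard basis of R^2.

<-2, -14>

p = M [p]_W, where M has columns f1, f2.
Carrying out the matrix-vector product, p = <-2, -14>.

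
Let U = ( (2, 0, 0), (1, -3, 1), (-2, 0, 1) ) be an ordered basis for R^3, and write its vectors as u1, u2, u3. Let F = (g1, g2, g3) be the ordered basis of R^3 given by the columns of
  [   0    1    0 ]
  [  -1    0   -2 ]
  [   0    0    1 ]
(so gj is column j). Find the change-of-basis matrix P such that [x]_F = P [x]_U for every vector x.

Let M have columns uj and N have columns gj. Then for every x, N [x]_F = x = M [x]_U, so P = N^(-1) M.
Since det N = 1, N^(-1) has integer entries; multiplying gives P = [[0, 1, -2], [2, 1, -2], [0, 1, 1]].

[[0, 1, -2], [2, 1, -2], [0, 1, 1]]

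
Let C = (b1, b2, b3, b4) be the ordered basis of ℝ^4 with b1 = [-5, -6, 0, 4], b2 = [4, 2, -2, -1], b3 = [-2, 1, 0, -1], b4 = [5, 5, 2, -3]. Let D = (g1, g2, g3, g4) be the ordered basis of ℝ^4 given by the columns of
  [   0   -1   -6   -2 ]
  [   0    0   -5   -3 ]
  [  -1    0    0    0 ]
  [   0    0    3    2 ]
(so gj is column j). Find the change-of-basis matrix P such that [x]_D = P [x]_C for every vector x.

[[0, 2, 0, -2], [1, 0, 0, 1], [0, -1, 1, -1], [2, 1, -2, 0]]

Let M have columns bj and N have columns gj. Then for every x, N [x]_D = x = M [x]_C, so P = N^(-1) M.
Since det N = -1, N^(-1) has integer entries; multiplying gives P = [[0, 2, 0, -2], [1, 0, 0, 1], [0, -1, 1, -1], [2, 1, -2, 0]].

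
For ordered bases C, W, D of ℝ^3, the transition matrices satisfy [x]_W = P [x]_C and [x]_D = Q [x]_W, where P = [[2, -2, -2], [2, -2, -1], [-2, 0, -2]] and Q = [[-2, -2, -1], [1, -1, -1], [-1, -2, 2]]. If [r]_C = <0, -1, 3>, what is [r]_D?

<16, 3, -6>

Composing the changes, [r]_D = Q P [r]_C.
Q P = [[-6, 8, 8], [2, 0, 1], [-10, 6, 0]]; applying this to <0, -1, 3> gives <16, 3, -6>.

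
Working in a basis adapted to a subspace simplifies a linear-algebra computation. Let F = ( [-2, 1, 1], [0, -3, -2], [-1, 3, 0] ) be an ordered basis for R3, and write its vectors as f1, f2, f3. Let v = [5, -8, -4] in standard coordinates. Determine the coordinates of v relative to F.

[v]_F is the unique c with M c = v, where M has columns f1, ..., f3.
Row-reducing the augmented matrix [M | v] gives c = (-2, 1, -1).
Check: -2f1 + f2 - f3 = [5, -8, -4].

[-2, 1, -1]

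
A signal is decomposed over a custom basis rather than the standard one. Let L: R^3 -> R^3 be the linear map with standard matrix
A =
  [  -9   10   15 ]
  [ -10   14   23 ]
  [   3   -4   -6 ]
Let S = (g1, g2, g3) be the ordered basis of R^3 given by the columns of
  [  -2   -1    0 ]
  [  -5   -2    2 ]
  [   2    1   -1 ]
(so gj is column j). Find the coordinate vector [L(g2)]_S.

Compute L(g2) = A g2 = <4, 5, -1> in standard coordinates.
Then write this in S-coordinates: solve for y in y_1 g1 + ... + y_3 g3 = <4, 5, -1>.
This gives y = <-3, 2, -3>, which is column 2 of [L]_S.

<-3, 2, -3>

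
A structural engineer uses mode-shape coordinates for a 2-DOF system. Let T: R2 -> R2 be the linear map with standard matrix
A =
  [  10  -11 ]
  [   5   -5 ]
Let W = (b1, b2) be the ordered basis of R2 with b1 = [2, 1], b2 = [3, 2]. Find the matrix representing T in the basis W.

Let P have columns b1, b2. Then [T]_W = P^(-1) A P.
Here det P = 1, so P^(-1) is integer; computing A P first and then P^(-1)(A P) gives [[3, 1], [1, 2]].

[[3, 1], [1, 2]]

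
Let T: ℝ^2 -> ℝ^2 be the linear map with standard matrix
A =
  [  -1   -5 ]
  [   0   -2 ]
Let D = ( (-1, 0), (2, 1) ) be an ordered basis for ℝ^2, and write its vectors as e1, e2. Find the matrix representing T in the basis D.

Let P have columns e1, e2. Then [T]_D = P^(-1) A P.
Here det P = -1, so P^(-1) is integer; computing A P first and then P^(-1)(A P) gives [[-1, 3], [0, -2]].

[[-1, 3], [0, -2]]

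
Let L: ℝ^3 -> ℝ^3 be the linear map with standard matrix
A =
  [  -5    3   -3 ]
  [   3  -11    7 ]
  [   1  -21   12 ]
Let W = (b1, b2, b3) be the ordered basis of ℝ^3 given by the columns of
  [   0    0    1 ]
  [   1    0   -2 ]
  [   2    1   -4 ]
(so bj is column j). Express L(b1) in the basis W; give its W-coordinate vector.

Compute L(b1) = A b1 = <-3, 3, 3> in standard coordinates.
Then write this in W-coordinates: solve for y in y_1 b1 + ... + y_3 b3 = <-3, 3, 3>.
This gives y = <-3, -3, -3>, which is column 1 of [L]_W.

<-3, -3, -3>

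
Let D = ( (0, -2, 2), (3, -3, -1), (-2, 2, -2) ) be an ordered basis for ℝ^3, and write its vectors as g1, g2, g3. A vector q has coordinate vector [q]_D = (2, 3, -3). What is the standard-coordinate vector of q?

q = M [q]_D, where M has columns g1, ..., g3.
Carrying out the matrix-vector product, q = (15, -19, 7).

(15, -19, 7)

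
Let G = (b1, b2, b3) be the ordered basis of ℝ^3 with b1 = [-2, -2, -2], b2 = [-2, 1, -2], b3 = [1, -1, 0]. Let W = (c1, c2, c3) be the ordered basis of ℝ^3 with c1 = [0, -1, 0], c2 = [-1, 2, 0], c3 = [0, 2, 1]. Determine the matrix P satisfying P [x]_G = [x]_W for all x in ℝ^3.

[[2, -1, -1], [2, 2, -1], [-2, -2, 0]]

Column j of P is [bj]_W, since P maps G-coordinates to W-coordinates.
Expressing b1 in W: b1 = 2c1 + 2c2 - 2c3, so column 1 of P is [2, 2, -2].
Doing the same for each bj gives P = [[2, -1, -1], [2, 2, -1], [-2, -2, 0]].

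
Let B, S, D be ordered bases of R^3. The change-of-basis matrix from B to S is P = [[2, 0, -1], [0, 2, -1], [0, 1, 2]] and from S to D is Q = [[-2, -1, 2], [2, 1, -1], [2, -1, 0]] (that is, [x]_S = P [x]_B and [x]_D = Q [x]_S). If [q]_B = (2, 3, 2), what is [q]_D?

First [q]_S = P [q]_B = (2, 4, 7).
Then [q]_D = Q [q]_S = (6, 1, 0).

(6, 1, 0)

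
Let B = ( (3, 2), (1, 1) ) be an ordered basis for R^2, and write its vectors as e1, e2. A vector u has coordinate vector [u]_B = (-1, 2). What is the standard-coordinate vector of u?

u = M [u]_B, where M has columns e1, e2.
Carrying out the matrix-vector product, u = (-1, 0).

(-1, 0)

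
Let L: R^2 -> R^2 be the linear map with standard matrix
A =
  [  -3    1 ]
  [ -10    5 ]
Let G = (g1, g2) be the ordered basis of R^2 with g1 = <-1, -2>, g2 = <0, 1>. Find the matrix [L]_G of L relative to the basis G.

Let P have columns g1, g2. Then [L]_G = P^(-1) A P.
Here det P = -1, so P^(-1) is integer; computing A P first and then P^(-1)(A P) gives [[-1, -1], [-2, 3]].

[[-1, -1], [-2, 3]]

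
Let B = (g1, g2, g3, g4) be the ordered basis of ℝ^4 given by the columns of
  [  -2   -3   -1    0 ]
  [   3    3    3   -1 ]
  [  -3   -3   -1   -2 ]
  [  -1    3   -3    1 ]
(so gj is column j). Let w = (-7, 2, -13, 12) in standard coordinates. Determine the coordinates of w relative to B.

(4, 1, -4, 1)

[w]_B is the unique c with M c = w, where M has columns g1, ..., g4.
Row-reducing the augmented matrix [M | w] gives c = (4, 1, -4, 1).
Check: 4g1 + g2 - 4g3 + g4 = (-7, 2, -13, 12).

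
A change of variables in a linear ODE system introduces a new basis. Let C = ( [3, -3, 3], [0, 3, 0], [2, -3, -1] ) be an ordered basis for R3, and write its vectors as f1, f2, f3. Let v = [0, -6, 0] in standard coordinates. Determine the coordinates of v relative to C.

[v]_C is the unique c with M c = v, where M has columns f1, ..., f3.
Gaussian elimination on [M | v] yields c = (0, -2, 0).
Check: 0·f1 - 2f2 + 0·f3 = [0, -6, 0].

[0, -2, 0]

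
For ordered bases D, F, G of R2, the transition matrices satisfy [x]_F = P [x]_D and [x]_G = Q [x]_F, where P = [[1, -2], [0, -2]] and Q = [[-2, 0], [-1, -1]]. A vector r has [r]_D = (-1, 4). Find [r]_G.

(18, 17)

Composing the changes, [r]_G = Q P [r]_D.
Q P = [[-2, 4], [-1, 4]]; applying this to (-1, 4) gives (18, 17).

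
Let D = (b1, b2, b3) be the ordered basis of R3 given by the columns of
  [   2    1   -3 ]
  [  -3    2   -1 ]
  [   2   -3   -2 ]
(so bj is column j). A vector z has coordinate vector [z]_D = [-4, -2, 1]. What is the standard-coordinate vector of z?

[-13, 7, -4]

z = M [z]_D, where M has columns b1, ..., b3.
Carrying out the matrix-vector product, z = [-13, 7, -4].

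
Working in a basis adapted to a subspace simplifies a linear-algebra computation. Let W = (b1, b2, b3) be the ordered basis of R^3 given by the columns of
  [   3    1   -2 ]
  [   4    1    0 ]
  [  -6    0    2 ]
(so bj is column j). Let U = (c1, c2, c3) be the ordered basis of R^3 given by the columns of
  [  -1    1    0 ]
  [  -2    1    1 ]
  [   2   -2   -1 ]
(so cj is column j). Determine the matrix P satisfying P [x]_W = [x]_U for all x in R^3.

[[-1, -2, 0], [2, -1, -2], [0, -2, 2]]

Take x = bj: its W-coordinates are the j-th standard unit vector, so P e_j — column j of P — equals [bj]_U.
b1 = -c1 + 2c2 + 0·c3, giving column 1 = [-1, 2, 0]; repeating for each j gives P = [[-1, -2, 0], [2, -1, -2], [0, -2, 2]].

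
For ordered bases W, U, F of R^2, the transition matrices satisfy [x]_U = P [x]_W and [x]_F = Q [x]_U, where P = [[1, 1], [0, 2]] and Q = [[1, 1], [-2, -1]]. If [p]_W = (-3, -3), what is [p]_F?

(-12, 18)

First [p]_U = P [p]_W = (-6, -6).
Then [p]_F = Q [p]_U = (-12, 18).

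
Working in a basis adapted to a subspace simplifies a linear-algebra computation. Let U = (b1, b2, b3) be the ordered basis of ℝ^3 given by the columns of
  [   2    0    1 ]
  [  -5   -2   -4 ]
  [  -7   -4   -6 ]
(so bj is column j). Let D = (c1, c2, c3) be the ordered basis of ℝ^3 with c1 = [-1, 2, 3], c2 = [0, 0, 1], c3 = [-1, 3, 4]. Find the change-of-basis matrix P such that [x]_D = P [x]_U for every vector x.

Column j of P is [bj]_D, since P maps U-coordinates to D-coordinates.
Expressing b1 in D: b1 = -c1 + 0·c2 - c3, so column 1 of P is [-1, 0, -1].
Doing the same for each bj gives P = [[-1, 2, 1], [0, -2, -1], [-1, -2, -2]].

[[-1, 2, 1], [0, -2, -1], [-1, -2, -2]]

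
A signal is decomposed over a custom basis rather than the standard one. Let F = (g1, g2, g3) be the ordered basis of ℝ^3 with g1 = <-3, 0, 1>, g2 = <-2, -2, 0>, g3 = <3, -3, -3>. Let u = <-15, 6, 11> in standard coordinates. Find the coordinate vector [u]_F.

[u]_F is the unique c with M c = u, where M has columns g1, ..., g3.
Solving this 3x3 system gives c = (-1, 3, -4).
Check: -g1 + 3g2 - 4g3 = <-15, 6, 11>.

<-1, 3, -4>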